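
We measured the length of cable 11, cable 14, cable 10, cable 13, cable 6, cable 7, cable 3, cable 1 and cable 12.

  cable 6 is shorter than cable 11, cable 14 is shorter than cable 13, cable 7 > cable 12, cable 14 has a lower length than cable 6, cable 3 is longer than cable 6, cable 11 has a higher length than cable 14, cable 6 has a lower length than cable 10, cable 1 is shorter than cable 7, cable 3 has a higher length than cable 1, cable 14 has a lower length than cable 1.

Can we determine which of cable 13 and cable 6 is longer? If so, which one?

Following every chain through cable 6: above cable 6 we get cable 3, cable 10, cable 11; below cable 6 we get cable 14.
cable 13 is not reached, and no chain runs the other way from cable 13 to cable 6.
So the given relations leave the order of cable 6 and cable 13 undetermined.

undetermined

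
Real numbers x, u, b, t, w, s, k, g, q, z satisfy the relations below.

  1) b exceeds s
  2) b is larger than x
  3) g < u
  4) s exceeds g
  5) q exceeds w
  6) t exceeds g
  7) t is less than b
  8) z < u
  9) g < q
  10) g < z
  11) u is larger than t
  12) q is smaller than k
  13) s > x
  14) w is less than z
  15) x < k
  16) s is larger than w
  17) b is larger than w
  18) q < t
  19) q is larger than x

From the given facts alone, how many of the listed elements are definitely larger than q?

4

From q the given relations immediately reach t, k.
From those, b, u — 4 in total.
No other element is forced above q by the given relations, so the count is 4.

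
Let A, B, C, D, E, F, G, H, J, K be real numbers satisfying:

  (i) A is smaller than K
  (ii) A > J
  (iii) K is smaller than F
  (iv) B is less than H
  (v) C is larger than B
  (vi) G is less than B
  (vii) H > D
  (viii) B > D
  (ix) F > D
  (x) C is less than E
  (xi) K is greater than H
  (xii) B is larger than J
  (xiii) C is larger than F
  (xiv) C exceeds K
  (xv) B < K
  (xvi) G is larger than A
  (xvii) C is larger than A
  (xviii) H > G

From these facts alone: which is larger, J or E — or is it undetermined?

E

J < A and A < G give J < G.
Then G < B extends the chain to B.
Then B < H extends the chain to H.
With H < K: J < A < G < B < H < K.
Then K < F extends the chain to F.
With F < C: J < A < G < B < H < K < F < C.
Then C < E extends the chain to E.
So E is larger.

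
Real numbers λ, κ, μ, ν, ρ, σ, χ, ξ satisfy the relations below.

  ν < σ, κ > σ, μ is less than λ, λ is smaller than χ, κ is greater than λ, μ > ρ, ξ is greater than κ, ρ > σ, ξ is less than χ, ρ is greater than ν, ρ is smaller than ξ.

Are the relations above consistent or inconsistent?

Every relation is compatible with ν < σ < ρ < μ < λ < κ < ξ < χ; the set is consistent.

consistent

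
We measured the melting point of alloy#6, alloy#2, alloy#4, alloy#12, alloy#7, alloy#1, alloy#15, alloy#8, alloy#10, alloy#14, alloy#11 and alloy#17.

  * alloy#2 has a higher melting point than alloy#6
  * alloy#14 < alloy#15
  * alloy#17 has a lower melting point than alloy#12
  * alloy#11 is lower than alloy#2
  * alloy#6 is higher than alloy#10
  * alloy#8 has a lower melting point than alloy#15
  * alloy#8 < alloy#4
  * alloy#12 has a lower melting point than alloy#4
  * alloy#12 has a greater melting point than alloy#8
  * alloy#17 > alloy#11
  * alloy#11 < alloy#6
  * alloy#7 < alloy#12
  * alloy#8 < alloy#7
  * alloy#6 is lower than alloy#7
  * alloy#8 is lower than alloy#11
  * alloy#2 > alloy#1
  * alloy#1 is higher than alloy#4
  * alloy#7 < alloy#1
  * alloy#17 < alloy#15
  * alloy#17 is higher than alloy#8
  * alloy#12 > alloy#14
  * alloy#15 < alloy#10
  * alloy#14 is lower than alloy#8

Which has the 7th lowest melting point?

alloy#6

Piecing the relations together gives one ordering: alloy#14 < alloy#8 < alloy#11 < alloy#17 < alloy#15 < alloy#10 < alloy#6 < alloy#7 < alloy#12 < alloy#4 < alloy#1 < alloy#2.
Counting 7 from the smallest end gives alloy#6.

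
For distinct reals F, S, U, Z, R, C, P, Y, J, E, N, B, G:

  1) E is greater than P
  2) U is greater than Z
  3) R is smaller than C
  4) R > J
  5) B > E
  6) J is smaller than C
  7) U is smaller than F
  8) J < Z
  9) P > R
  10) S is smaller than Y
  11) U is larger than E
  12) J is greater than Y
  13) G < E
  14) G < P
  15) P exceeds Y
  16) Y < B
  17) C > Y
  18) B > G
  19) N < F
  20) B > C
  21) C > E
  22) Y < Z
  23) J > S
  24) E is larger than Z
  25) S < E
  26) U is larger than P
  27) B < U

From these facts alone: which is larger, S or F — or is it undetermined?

S < Y < J < R < P < E < C < B < U < F, by transitivity through Y, J, R, P, E, C, B, U.
So F is larger.

F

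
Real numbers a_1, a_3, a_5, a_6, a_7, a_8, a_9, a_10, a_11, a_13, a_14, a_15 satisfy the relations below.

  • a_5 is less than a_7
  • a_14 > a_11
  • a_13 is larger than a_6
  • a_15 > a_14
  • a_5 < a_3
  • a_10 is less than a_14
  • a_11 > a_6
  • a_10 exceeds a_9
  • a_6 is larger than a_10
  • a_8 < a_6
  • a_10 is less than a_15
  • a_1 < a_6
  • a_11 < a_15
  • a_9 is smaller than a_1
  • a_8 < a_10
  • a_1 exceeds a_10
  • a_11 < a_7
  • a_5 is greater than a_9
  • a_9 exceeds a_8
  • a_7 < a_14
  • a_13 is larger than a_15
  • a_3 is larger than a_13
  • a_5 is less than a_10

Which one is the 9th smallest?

Chaining the given pairs: a_8 < a_9 < a_5 < a_10 < a_1 < a_6 < a_11 < a_7 < a_14 < a_15 < a_13 < a_3.
The 9th smallest is a_14.

a_14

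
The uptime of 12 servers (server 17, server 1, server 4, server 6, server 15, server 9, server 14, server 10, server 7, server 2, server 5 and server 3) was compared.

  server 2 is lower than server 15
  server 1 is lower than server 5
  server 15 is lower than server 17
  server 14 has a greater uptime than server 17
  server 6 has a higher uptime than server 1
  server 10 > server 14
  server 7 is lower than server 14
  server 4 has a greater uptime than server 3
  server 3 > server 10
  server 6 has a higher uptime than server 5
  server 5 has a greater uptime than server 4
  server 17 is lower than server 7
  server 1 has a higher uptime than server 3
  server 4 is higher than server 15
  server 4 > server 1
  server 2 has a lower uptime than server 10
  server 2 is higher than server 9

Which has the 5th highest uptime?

server 3

Chaining the given pairs: server 9 < server 2 < server 15 < server 17 < server 7 < server 14 < server 10 < server 3 < server 1 < server 4 < server 5 < server 6.
The 5th largest is server 3.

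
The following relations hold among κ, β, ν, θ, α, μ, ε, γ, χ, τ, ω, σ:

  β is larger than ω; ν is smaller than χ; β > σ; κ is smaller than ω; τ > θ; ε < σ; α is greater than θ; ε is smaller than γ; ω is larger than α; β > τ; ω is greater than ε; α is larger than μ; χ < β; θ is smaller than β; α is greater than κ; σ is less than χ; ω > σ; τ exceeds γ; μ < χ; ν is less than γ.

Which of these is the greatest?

Chaining downward from β: directly below it, θ, σ, ω, χ, τ; then κ, ε, μ, ν, α, γ.
That covers every other element, and nothing is given above β, so β is the greatest.

β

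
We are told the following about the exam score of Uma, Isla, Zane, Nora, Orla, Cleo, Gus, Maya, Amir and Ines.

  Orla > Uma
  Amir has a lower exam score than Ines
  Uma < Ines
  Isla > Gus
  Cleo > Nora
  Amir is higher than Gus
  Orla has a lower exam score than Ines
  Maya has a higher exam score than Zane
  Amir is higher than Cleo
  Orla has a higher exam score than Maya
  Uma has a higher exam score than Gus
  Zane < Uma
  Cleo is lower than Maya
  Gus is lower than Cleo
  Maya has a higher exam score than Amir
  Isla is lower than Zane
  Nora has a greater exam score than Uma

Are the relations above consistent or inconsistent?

The single ordering Gus < Isla < Zane < Uma < Nora < Cleo < Amir < Maya < Orla < Ines satisfies every listed relation, so no contradiction arises.

consistent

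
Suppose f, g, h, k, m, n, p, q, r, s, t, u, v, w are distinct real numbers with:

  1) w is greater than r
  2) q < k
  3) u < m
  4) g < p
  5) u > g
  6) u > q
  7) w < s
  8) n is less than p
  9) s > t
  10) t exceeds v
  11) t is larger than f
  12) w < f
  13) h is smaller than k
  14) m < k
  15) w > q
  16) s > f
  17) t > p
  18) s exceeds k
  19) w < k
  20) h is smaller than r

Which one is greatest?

n is not greatest since n < p; q is not greatest since q < u; h is not greatest since h < k; g is not greatest since g < p; r is not greatest since r < w; u is not greatest since u < m; p is not greatest since p < t; w is not greatest since w < f; v is not greatest since v < t; m is not greatest since m < k; f is not greatest since f < t; k is not greatest since k < s; t is not greatest since t < s.
Only s has nothing above it, so s is the greatest.

s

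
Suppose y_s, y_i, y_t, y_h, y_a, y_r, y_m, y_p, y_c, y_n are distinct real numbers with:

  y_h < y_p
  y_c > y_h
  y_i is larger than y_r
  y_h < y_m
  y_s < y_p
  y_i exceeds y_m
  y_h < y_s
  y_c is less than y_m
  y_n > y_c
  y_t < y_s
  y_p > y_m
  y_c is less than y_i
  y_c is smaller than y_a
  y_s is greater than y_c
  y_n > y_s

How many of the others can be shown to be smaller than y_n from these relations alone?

The elements the relations force below y_n are y_h, y_t, y_c, y_s — no chain reaches any other.
That is 4.

4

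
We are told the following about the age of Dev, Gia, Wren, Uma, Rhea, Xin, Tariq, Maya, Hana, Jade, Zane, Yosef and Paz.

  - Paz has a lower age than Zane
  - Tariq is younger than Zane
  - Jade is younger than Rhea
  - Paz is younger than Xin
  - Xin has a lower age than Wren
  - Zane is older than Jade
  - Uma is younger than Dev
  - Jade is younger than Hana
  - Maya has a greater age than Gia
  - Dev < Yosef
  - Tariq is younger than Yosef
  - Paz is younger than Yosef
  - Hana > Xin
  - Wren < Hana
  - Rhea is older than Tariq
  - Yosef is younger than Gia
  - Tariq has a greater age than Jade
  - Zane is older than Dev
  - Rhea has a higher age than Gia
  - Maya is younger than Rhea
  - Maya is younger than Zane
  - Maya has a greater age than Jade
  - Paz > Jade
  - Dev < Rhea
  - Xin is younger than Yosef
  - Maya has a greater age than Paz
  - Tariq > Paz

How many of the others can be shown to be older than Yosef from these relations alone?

4

From Yosef the given relations immediately reach Gia.
From those, Maya, Rhea — 3 in total.
From those, Zane — 4 in total.
Nothing else is reachable above Yosef; 4 in all.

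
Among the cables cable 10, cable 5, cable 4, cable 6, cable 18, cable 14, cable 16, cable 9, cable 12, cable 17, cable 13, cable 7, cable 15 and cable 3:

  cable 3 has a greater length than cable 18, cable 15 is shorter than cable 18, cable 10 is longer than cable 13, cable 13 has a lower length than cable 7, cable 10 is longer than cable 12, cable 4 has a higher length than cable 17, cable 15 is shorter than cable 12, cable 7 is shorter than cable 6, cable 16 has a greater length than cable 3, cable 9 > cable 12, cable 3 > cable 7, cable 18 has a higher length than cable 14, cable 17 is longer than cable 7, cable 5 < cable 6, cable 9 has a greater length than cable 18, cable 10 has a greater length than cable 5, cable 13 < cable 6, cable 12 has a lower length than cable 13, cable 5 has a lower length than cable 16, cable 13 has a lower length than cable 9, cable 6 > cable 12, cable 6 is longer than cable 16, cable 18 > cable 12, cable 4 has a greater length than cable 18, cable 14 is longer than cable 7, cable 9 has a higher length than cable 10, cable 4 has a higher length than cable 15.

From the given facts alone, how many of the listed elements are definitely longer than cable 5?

4

The elements the relations force above cable 5 are cable 16, cable 6, cable 10, cable 9 — no chain reaches any other.
That is 4.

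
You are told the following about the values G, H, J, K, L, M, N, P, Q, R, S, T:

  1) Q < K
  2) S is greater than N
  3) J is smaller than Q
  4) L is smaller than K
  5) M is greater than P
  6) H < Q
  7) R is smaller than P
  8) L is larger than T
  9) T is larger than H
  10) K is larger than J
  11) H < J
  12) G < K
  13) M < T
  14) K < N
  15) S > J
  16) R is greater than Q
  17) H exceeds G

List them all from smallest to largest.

G < H < J < Q < R < P < M < T < L < K < N < S

Each adjacent pair is fixed by a given relation: G < H; H < J; J < Q; Q < R; R < P; P < M; M < T; T < L; L < K; K < N; N < S. Chaining them end to end gives the full order.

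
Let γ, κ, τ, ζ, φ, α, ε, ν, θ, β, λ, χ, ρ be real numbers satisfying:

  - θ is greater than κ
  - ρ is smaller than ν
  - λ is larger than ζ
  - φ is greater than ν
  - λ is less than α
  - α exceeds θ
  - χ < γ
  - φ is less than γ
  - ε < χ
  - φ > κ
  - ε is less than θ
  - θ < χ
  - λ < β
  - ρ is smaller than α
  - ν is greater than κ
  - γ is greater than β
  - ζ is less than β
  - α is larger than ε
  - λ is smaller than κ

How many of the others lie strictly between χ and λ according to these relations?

2

The relations place λ below χ. An element lies strictly between them when it is forced above λ and also forced below χ.
Above λ: {κ, β, θ, α, ν, φ, γ}. Below χ: {ζ, κ, ε, θ}.
Intersection: {κ, θ} — 2.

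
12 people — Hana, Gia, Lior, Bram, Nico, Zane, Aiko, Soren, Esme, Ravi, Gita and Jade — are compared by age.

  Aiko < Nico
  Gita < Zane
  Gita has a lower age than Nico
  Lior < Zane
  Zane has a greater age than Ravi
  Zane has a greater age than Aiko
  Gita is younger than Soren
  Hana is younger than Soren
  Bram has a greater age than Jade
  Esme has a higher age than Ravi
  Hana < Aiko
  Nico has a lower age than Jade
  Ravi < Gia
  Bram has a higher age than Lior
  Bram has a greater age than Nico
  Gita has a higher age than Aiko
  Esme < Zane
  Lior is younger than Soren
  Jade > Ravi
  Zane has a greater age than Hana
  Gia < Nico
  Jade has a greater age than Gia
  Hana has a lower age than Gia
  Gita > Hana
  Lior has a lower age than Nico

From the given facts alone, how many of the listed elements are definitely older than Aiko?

6

From Aiko the given relations immediately reach Gita, Nico, Zane.
From those, Jade, Bram, Soren — 6 in total.
Nothing else is reachable above Aiko; 6 in all.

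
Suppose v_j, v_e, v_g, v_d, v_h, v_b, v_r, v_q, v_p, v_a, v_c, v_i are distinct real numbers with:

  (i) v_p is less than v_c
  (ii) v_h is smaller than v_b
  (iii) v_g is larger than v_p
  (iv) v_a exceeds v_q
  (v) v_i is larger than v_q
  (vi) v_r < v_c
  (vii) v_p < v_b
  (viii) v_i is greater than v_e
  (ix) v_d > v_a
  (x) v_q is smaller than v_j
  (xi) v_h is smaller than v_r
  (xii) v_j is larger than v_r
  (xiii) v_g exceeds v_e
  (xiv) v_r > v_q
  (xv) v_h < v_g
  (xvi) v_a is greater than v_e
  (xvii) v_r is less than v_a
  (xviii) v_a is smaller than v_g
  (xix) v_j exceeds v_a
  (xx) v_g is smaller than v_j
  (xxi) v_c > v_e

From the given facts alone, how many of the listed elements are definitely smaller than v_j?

From v_j the given relations immediately reach v_q, v_r, v_a, v_g.
From those, v_e, v_p, v_h — 7 in total.
Nothing else is reachable below v_j; 7 in all.

7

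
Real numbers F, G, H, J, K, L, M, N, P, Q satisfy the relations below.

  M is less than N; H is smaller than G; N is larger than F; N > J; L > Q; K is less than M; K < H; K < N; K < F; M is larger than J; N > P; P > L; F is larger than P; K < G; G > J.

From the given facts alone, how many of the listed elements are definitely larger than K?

5

Directly above K: H, F, M, N, G.
No other element is forced above K by the given relations, so the count is 5.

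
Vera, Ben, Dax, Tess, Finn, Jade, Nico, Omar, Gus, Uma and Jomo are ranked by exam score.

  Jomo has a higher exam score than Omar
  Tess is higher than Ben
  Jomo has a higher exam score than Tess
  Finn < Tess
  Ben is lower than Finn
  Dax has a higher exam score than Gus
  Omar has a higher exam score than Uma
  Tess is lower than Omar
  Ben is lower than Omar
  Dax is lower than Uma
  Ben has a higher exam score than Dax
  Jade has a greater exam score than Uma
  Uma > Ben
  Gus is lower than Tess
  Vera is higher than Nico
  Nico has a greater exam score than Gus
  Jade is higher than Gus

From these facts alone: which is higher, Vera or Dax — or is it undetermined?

undetermined

Following every chain through Dax: above Dax we get Ben, Finn, Uma, Tess, Jade, Omar, Jomo; below Dax we get Gus.
Vera is not reached, and no chain runs the other way from Vera to Dax.
So the given relations leave the order of Dax and Vera undetermined.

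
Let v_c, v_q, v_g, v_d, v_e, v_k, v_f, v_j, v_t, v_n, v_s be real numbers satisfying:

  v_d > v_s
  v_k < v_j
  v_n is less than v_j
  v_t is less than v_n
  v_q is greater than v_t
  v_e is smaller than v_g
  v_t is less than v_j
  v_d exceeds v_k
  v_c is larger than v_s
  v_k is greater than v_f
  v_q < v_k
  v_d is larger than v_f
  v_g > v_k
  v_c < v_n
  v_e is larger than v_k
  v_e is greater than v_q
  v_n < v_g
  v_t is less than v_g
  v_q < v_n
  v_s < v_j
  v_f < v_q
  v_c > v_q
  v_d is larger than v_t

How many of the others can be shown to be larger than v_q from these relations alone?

The elements the relations force above v_q are v_k, v_c, v_n, v_j, v_d, v_e, v_g — no chain reaches any other.
That is 7.

7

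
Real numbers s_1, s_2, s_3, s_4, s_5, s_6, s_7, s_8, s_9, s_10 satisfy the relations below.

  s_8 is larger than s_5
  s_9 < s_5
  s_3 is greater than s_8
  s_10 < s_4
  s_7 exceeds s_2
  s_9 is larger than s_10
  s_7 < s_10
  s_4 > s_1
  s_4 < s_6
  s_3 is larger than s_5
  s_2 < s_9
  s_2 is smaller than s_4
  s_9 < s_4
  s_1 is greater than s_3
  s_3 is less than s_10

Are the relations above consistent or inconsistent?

inconsistent

Chaining the given relations yields s_10 < s_9 < s_5 < s_8 < s_3, so s_10 < s_3. But one relation states s_3 < s_10. These cannot both hold.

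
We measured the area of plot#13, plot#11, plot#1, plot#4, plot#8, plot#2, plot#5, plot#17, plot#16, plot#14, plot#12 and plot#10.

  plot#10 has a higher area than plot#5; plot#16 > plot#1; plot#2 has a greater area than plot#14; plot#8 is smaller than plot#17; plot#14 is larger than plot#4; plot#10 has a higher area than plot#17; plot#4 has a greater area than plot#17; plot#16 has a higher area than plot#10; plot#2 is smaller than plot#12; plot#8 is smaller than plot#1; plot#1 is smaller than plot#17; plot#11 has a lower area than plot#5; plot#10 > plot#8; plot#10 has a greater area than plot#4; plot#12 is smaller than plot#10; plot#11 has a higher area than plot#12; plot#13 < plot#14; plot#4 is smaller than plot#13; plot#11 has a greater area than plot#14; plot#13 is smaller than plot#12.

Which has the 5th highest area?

plot#12

Piecing the relations together gives one ordering: plot#8 < plot#1 < plot#17 < plot#4 < plot#13 < plot#14 < plot#2 < plot#12 < plot#11 < plot#5 < plot#10 < plot#16.
The 5th largest is plot#12.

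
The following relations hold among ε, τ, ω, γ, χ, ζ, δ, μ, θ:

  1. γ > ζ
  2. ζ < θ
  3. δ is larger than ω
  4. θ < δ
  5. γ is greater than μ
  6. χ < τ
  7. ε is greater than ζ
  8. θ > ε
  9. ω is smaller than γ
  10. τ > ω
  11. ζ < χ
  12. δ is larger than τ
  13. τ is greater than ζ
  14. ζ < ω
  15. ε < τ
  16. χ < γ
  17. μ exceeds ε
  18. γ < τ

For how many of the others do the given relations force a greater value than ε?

5

From ε the given relations immediately reach θ, μ, τ.
From those, γ, δ — 5 in total.
Nothing else is reachable above ε; 5 in all.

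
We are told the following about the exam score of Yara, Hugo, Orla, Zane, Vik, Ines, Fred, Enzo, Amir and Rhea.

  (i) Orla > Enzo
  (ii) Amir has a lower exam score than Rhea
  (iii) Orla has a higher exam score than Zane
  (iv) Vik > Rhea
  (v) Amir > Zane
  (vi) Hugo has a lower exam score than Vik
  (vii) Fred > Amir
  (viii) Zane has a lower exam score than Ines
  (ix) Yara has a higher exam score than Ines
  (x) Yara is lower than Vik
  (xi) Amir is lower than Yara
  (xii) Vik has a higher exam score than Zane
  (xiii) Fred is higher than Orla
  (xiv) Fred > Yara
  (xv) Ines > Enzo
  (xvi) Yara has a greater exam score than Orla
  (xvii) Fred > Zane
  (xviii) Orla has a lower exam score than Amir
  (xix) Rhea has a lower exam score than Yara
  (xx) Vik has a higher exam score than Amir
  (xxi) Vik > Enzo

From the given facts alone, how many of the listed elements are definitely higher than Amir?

Directly above Amir: Rhea, Yara, Fred, Vik.
No other element is forced above Amir by the given relations, so the count is 4.

4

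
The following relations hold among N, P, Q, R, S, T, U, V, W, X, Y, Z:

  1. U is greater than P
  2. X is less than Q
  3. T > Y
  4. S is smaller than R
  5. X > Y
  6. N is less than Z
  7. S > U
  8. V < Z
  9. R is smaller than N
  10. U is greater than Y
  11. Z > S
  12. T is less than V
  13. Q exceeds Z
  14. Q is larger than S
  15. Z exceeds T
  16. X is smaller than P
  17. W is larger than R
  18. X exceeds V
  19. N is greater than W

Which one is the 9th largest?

Piecing the relations together gives one ordering: Y < T < V < X < P < U < S < R < W < N < Z < Q.
Counting 9 from the largest end gives X.

X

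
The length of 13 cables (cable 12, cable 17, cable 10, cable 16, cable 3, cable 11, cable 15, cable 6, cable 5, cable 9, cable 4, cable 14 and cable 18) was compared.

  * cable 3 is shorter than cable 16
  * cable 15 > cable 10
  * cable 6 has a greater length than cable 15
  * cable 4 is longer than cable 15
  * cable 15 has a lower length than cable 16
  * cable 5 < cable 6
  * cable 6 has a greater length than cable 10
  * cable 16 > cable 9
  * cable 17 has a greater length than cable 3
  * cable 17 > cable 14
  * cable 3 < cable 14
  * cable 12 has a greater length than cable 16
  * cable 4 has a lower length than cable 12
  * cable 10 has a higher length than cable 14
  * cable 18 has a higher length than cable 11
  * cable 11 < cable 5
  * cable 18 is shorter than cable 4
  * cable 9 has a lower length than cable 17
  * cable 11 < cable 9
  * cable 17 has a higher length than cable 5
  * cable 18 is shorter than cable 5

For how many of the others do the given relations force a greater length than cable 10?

Directly above cable 10: cable 15, cable 6.
One step further: cable 16, cable 4 (4 so far).
One step further: cable 12 (5 so far).
No other element is forced above cable 10 by the given relations, so the count is 5.

5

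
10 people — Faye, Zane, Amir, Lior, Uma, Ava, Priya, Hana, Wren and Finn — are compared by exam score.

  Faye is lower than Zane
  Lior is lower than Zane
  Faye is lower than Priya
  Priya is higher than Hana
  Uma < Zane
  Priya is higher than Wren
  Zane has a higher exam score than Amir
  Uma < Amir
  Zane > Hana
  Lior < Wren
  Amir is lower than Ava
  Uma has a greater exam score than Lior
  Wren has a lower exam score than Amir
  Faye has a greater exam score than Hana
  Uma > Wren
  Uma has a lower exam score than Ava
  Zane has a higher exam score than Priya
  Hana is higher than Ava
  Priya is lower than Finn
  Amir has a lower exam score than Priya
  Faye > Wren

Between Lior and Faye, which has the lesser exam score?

Lior

Lior < Wren < Uma < Amir < Ava < Hana < Faye, by transitivity through Wren, Uma, Amir, Ava, Hana.
So Lior < Faye; Lior is the lower of the two.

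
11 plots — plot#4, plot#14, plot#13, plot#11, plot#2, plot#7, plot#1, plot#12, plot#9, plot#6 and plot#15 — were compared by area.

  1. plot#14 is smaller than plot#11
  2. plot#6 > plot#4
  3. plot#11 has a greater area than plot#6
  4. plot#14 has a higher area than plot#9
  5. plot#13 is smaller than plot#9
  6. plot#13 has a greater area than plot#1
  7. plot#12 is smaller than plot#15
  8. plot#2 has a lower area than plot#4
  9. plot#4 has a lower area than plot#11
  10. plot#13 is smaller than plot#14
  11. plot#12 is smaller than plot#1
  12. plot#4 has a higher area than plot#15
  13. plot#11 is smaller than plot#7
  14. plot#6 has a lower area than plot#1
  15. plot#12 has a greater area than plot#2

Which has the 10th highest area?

Piecing the relations together gives one ordering: plot#2 < plot#12 < plot#15 < plot#4 < plot#6 < plot#1 < plot#13 < plot#9 < plot#14 < plot#11 < plot#7.
Counting 10 from the largest end gives plot#12.

plot#12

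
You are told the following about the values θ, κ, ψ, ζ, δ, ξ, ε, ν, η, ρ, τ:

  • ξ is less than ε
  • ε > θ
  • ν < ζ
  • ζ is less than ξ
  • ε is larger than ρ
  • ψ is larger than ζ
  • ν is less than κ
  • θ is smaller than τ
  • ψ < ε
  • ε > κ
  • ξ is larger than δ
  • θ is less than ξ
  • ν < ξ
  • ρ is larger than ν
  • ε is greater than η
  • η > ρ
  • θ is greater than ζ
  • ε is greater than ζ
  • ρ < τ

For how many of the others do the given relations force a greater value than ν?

9

The elements the relations force above ν are κ, ζ, ρ, θ, η, τ, ψ, ξ, ε — no chain reaches any other.
That is 9.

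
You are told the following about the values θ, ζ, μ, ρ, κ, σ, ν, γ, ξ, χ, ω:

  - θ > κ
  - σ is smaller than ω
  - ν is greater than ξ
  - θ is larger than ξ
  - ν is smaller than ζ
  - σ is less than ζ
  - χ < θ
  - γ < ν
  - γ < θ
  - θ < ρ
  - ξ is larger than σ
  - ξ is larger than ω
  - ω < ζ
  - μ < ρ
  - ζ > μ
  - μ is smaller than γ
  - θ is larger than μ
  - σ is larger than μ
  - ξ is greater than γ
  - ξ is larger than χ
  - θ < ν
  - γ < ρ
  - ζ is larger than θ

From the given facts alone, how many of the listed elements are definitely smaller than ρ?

8

The elements the relations force below ρ are μ, σ, ω, χ, κ, γ, ξ, θ — no chain reaches any other.
That is 8.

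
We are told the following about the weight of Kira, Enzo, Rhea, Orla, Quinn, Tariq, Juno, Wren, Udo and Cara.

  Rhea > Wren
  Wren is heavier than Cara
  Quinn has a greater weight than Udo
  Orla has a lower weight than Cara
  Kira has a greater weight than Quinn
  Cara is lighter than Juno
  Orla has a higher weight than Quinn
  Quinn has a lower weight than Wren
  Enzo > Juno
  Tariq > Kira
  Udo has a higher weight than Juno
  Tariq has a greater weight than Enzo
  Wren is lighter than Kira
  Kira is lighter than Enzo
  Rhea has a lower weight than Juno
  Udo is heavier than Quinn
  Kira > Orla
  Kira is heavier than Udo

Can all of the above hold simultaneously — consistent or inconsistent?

inconsistent

Chaining the given relations yields Quinn < Orla < Cara < Wren < Rhea < Juno < Udo, so Quinn < Udo. But one relation states Udo < Quinn. These cannot both hold.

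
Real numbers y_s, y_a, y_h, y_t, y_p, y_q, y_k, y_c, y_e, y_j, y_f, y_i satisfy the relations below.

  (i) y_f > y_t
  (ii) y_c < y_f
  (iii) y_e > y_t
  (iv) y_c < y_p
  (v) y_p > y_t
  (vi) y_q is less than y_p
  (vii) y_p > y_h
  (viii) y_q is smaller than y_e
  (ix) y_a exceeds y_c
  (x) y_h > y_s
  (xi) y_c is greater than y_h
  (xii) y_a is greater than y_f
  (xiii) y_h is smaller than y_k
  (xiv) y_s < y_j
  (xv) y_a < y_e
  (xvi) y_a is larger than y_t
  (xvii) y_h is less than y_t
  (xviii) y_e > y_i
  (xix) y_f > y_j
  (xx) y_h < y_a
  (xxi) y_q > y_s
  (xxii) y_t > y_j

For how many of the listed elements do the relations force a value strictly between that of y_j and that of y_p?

1

The relations place y_j below y_p. An element lies strictly between them when it is forced above y_j and also forced below y_p.
Above y_j: {y_t, y_f, y_a, y_e}. Below y_p: {y_s, y_h, y_c, y_t, y_q}.
Intersection: {y_t} — 1.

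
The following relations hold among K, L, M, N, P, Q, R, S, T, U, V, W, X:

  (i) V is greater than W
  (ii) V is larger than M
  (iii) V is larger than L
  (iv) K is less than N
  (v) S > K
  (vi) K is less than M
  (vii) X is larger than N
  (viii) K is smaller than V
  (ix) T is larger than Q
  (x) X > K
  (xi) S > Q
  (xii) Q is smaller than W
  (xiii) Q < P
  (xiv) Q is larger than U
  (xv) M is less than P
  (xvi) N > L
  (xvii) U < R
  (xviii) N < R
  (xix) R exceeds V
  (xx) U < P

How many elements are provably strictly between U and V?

2

The relations place U below V. An element lies strictly between them when it is forced above U and also forced below V.
Above U: {Q, W, T, P, S, R}. Below V: {K, Q, W, L, M}.
Intersection: {Q, W} — 2.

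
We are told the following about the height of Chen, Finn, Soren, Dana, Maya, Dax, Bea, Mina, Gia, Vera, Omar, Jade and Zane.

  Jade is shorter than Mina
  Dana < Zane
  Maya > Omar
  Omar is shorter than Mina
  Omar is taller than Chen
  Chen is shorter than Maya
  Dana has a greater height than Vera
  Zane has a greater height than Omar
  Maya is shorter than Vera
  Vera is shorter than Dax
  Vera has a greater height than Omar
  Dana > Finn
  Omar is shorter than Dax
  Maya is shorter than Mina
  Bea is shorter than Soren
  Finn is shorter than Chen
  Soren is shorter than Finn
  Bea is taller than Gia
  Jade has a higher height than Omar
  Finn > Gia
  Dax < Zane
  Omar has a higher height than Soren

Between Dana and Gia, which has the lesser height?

Gia

Gia < Bea and Bea < Soren give Gia < Soren.
With Soren < Finn: Gia < Bea < Soren < Finn.
Then Finn < Chen extends the chain to Chen.
Then Chen < Omar extends the chain to Omar.
Then Omar < Maya extends the chain to Maya.
Then Maya < Vera extends the chain to Vera.
Then Vera < Dana extends the chain to Dana.
So Gia < Dana; Gia is the shorter of the two.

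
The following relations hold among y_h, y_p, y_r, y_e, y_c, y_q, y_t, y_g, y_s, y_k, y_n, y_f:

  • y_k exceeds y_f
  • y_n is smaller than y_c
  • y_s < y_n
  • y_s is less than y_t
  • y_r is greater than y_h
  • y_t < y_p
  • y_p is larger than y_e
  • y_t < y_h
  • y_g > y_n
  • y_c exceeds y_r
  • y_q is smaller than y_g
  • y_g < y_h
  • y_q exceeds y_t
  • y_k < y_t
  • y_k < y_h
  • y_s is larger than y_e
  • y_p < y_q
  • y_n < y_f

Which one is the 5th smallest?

Piecing the relations together gives one ordering: y_e < y_s < y_n < y_f < y_k < y_t < y_p < y_q < y_g < y_h < y_r < y_c.
Counting 5 from the smallest end gives y_k.

y_k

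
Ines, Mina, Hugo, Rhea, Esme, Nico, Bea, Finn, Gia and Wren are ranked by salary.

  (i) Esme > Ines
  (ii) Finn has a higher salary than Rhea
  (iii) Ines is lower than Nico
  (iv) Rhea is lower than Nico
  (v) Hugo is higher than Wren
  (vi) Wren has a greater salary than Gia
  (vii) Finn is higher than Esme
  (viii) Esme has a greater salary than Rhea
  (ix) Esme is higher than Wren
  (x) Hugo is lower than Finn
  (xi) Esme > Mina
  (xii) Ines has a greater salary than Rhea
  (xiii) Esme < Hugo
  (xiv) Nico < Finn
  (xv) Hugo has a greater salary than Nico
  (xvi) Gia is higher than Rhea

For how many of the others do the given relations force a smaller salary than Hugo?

7

From Hugo the given relations immediately reach Wren, Esme, Nico.
From those, Rhea, Gia, Mina, Ines — 7 in total.
Nothing else is reachable below Hugo; 7 in all.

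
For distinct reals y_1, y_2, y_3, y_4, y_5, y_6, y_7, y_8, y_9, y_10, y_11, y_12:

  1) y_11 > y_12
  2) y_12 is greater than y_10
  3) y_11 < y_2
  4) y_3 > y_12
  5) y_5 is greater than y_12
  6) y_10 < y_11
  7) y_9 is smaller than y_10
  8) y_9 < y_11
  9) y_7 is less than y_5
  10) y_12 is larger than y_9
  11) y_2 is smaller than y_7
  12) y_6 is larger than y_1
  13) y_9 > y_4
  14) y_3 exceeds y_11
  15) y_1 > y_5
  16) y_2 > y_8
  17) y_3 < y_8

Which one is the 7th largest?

y_3

Piecing the relations together gives one ordering: y_4 < y_9 < y_10 < y_12 < y_11 < y_3 < y_8 < y_2 < y_7 < y_5 < y_1 < y_6.
The 7th largest is y_3.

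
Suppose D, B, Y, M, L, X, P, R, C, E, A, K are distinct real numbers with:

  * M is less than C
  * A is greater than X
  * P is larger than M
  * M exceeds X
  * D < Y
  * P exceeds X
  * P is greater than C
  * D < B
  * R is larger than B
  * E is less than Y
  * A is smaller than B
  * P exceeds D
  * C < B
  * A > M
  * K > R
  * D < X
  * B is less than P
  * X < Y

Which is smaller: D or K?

Link the given pairs in sequence: D < X; X < M; M < C; C < B; B < R; R < K.
Chaining these gives D < X < M < C < B < R < K.
So D < K; D is the smaller of the two.

D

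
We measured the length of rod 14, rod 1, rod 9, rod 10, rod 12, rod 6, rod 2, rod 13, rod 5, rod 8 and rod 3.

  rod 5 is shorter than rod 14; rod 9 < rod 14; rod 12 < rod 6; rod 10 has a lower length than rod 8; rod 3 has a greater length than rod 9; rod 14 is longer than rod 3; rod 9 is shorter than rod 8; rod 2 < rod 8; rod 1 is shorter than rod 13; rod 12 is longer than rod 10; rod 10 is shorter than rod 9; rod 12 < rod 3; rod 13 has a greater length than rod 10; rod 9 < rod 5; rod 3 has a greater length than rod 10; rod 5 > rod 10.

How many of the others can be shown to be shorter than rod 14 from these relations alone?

5

Directly below rod 14: rod 9, rod 5, rod 3.
One step further: rod 10, rod 12 (5 so far).
Nothing else is reachable below rod 14; 5 in all.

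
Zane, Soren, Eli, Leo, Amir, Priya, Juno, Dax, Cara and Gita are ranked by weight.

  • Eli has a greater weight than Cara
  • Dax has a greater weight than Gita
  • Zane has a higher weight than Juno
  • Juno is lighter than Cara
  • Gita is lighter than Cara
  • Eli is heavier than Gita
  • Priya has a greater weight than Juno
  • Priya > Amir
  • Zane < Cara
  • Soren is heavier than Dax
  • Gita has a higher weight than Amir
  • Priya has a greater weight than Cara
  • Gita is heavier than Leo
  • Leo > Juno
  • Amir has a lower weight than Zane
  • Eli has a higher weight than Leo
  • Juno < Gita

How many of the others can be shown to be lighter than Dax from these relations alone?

Directly below Dax: Gita.
One step further: Amir, Juno, Leo (4 so far).
No other element is forced below Dax by the given relations, so the count is 4.

4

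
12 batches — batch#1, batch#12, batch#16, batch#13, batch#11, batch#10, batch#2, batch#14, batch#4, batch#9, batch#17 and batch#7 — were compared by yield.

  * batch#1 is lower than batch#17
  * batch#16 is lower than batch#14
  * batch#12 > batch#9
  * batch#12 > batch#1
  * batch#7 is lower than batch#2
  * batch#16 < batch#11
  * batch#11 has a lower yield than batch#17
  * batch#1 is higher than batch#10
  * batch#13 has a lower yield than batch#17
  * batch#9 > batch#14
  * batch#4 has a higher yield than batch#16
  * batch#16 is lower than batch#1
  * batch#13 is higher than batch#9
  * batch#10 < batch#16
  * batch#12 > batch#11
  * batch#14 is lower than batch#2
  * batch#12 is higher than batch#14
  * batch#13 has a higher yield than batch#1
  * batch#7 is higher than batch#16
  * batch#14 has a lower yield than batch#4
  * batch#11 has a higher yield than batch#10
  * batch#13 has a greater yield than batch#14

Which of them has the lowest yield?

batch#16 is not least since batch#10 < batch#16; batch#7 is not least since batch#16 < batch#7; batch#14 is not least since batch#16 < batch#14; batch#11 is not least since batch#10 < batch#11; batch#2 is not least since batch#7 < batch#2; batch#1 is not least since batch#16 < batch#1; batch#4 is not least since batch#14 < batch#4; batch#9 is not least since batch#14 < batch#9; batch#12 is not least since batch#11 < batch#12; batch#13 is not least since batch#14 < batch#13; batch#17 is not least since batch#1 < batch#17.
Only batch#10 has nothing below it, so batch#10 is the lowest yield.

batch#10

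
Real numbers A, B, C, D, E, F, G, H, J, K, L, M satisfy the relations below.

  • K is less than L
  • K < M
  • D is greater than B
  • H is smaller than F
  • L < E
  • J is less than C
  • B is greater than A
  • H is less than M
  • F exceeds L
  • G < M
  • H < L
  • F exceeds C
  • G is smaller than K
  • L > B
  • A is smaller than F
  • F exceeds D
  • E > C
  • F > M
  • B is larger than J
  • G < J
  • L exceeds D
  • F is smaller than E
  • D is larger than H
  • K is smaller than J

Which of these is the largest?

E

H is not greatest since H < M; G is not greatest since G < K; K is not greatest since K < M; A is not greatest since A < B; J is not greatest since J < C; M is not greatest since M < F; C is not greatest since C < E; B is not greatest since B < L; D is not greatest since D < L; L is not greatest since L < E; F is not greatest since F < E.
Only E has nothing above it, so E is the largest.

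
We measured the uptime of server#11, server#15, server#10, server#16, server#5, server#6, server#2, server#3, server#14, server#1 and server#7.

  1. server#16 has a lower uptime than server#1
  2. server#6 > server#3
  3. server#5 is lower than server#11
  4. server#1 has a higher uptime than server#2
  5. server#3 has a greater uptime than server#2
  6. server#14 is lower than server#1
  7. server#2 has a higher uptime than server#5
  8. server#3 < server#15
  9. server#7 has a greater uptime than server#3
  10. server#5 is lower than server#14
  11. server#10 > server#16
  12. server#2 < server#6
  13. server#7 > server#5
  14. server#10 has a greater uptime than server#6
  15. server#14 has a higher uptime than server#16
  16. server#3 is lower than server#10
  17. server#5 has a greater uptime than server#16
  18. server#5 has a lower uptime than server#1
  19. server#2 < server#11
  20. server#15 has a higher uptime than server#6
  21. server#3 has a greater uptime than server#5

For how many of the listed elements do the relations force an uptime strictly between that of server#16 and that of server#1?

3

Chaining upward from server#16 reaches: server#5, server#2, server#14, server#3, server#6, server#7, server#11, server#10, server#15.
Chaining downward from server#1 reaches: server#5, server#2, server#14.
Strictly between server#16 and server#1 are those in both lists: server#5, server#2, server#14 — 3 elements.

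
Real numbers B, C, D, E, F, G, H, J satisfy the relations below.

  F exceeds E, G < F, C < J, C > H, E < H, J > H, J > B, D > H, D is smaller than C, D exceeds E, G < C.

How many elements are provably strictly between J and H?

Chaining upward from H reaches: D, C.
Chaining downward from J reaches: E, B, D, G, C.
Strictly between H and J are those in both lists: D, C — 2 elements.

2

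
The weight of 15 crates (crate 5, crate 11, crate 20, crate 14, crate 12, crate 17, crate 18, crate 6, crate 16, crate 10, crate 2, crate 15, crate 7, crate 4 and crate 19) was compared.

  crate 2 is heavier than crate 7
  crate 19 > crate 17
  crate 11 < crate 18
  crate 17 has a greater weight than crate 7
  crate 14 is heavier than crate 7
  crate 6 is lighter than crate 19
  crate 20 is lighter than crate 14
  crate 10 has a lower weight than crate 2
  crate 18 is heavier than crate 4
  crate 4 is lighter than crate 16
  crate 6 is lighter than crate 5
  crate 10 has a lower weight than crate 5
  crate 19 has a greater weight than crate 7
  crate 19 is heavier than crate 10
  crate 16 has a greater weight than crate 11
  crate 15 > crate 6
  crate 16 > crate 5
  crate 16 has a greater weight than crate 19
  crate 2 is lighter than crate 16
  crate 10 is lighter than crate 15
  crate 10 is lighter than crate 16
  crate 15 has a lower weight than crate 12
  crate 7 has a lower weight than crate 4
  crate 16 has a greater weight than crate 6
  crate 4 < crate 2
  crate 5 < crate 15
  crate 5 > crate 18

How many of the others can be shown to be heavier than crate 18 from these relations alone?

4

From crate 18 the given relations immediately reach crate 5.
From those, crate 15, crate 16 — 3 in total.
From those, crate 12 — 4 in total.
Nothing else is reachable above crate 18; 4 in all.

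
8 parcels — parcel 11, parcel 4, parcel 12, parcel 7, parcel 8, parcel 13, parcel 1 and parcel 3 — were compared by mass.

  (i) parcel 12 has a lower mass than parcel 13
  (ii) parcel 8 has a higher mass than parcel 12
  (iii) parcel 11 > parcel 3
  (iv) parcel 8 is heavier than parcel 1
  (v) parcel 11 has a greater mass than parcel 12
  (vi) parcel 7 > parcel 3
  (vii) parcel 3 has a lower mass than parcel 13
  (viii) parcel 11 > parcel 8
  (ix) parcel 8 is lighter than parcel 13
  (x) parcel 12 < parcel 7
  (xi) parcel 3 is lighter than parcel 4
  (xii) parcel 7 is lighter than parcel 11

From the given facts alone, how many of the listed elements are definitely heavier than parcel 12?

4

Directly above parcel 12: parcel 7, parcel 8, parcel 13, parcel 11.
Nothing else is reachable above parcel 12; 4 in all.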